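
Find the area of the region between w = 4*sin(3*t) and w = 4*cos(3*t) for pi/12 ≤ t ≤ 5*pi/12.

On [pi/12, 5*pi/12], (4*sin(3*t)) - (4*cos(3*t)) = 4*sin(3*t) - 4*cos(3*t) is ≥ 0 throughout, so the area is a single integral of |4*sin(3*t) - 4*cos(3*t)|.
∫[pi/12,5*pi/12] (4*sin(3*t) - 4*cos(3*t)) dt = 8*sqrt(2)/3.

8*sqrt(2)/3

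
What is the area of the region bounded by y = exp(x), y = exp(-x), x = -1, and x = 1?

The difference (exp(x)) - (exp(-x)) = exp(x) - exp(-x) changes sign at x = 0 inside [-1, 1], so split the integral there.
∫[-1,0] (exp(x) - exp(-x)) dx = -exp(1) - exp(-1) + 2; the area of that piece is -2 + exp(-1) + exp(1).
∫[0,1] (exp(x) - exp(-x)) dx = -2 + exp(-1) + exp(1).
Total area = (-2 + exp(-1) + exp(1)) + (-2 + exp(-1) + exp(1)) = -4 + 2*exp(-1) + 2*exp(1).

-4 + 2*exp(-1) + 2*exp(1)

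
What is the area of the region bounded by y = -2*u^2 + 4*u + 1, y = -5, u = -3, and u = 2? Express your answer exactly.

The difference (-2*u^2 + 4*u + 1) - (-5) = -2*u^2 + 4*u + 6 changes sign at u = -1 inside [-3, 2], so split the integral there.
∫[-3,-1] (-2*u^2 + 4*u + 6) du = -64/3; the area of that piece is 64/3.
∫[-1,2] (-2*u^2 + 4*u + 6) du = 18.
Total area = 64/3 + 18 = 118/3.

118/3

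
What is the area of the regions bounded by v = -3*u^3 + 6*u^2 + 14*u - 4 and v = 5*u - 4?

71/2

Set the curves equal: -3*u^3 + 6*u^2 + 14*u - 4 = 5*u - 4, so -3*u^3 + 6*u^2 + 9*u = 0, which factors as -3*u*(u - 3)*(u + 1) = 0. The curves meet at u = -1, 0, 3.
On [-1, 0], v = 5*u - 4 is on top; that piece has area ∫[-1,0] (-(-3*u^3 + 6*u^2 + 9*u)) du = 7/4.
On [0, 3], v = -3*u^3 + 6*u^2 + 14*u - 4 is on top; that piece has area ∫[0,3] (-3*u^3 + 6*u^2 + 9*u) du = 135/4.
Total enclosed area = 7/4 + 135/4 = 71/2.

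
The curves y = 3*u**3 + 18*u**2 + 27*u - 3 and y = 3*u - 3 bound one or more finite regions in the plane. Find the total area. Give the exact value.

24

Set the curves equal: 3*u**3 + 18*u**2 + 27*u - 3 = 3*u - 3, so 3*u**3 + 18*u**2 + 24*u = 0, which factors as 3*u*(u + 2)*(u + 4) = 0. The curves meet at u = -4, -2, 0.
On [-4, -2], y = 3*u**3 + 18*u**2 + 27*u - 3 is on top; that piece has area ∫[-4,-2] (3*u**3 + 18*u**2 + 24*u) du = 12.
On [-2, 0], y = 3*u - 3 is on top; that piece has area ∫[-2,0] (-(3*u**3 + 18*u**2 + 24*u)) du = 12.
Total enclosed area = 12 + 12 = 24.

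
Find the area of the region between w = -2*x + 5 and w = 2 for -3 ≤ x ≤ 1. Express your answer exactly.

On [-3, 1], (-2*x + 5) - (2) = -2*x + 3 is ≥ 0 throughout, so the area is a single integral of |-2*x + 3|.
∫[-3,1] (-2*x + 3) dx = 20.

20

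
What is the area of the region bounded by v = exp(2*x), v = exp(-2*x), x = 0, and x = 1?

-1 + exp(-2)/2 + exp(2)/2

On [0, 1], (exp(2*x)) - (exp(-2*x)) = exp(2*x) - exp(-2*x) is ≥ 0 throughout, so the area is a single integral of |exp(2*x) - exp(-2*x)|.
∫[0,1] (exp(2*x) - exp(-2*x)) dx = -1 + exp(-2)/2 + exp(2)/2.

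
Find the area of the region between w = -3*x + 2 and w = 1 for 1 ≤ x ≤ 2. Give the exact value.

On [1, 2], (-3*x + 2) - (1) = -3*x + 1 is ≤ 0 throughout, so the area is a single integral of |-3*x + 1|.
∫[1,2] (-3*x + 1) dx = -7/2; the area of that piece is 7/2.

7/2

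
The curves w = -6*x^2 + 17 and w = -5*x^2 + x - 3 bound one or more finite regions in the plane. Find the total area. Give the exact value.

243/2

Set the curves equal: -6*x^2 + 17 = -5*x^2 + x - 3, so -x^2 - x + 20 = 0, which factors as -(x - 4)*(x + 5) = 0. The curves meet at x = -5, 4.
On [-5, 4], w = -6*x^2 + 17 is on top; that piece has area ∫[-5,4] (-x^2 - x + 20) dx = 243/2.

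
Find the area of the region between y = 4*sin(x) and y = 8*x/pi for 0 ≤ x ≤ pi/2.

On [0, pi/2], (4*sin(x)) - (8*x/pi) = -8*x/pi + 4*sin(x) is ≥ 0 throughout, so the area is a single integral of |-8*x/pi + 4*sin(x)|.
∫[0,pi/2] (-8*x/pi + 4*sin(x)) dx = 4 - pi.

4 - pi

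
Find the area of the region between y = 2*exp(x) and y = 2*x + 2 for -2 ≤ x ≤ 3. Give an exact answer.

-15 - 2*exp(-2) + 2*exp(3)

On [-2, 3], (2*exp(x)) - (2*x + 2) = -2*x + 2*exp(x) - 2 is ≥ 0 throughout, so the area is a single integral of |-2*x + 2*exp(x) - 2|.
∫[-2,3] (-2*x + 2*exp(x) - 2) dx = -15 - 2*exp(-2) + 2*exp(3).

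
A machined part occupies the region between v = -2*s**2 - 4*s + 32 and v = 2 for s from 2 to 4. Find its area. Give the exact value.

16

The difference (-2*s**2 - 4*s + 32) - (2) = -2*s**2 - 4*s + 30 changes sign at s = 3 inside [2, 4], so split the integral there.
∫[2,3] (-2*s**2 - 4*s + 30) ds = 22/3.
∫[3,4] (-2*s**2 - 4*s + 30) ds = -26/3; the area of that piece is 26/3.
Total area = 22/3 + 26/3 = 16.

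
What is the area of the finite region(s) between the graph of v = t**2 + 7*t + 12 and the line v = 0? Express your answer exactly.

1/6

The curve meets the t-axis where t**2 + 7*t + 12 = 0, i.e. (t + 3)*(t + 4) = 0, at t = -4, -3.
On [-4, -3] the curve lies below the axis; ∫[-4,-3] (t**2 + 7*t + 12) dt = -1/6, giving area 1/6.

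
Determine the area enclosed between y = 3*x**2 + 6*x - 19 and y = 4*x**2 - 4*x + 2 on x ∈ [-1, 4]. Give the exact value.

55

The difference (3*x**2 + 6*x - 19) - (4*x**2 - 4*x + 2) = -x**2 + 10*x - 21 changes sign at x = 3 inside [-1, 4], so split the integral there.
∫[-1,3] (-x**2 + 10*x - 21) dx = -160/3; the area of that piece is 160/3.
∫[3,4] (-x**2 + 10*x - 21) dx = 5/3.
Total area = 160/3 + 5/3 = 55.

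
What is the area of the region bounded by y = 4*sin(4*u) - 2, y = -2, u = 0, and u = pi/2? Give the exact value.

4

The difference (4*sin(4*u) - 2) - (-2) = 4*sin(4*u) changes sign at u = pi/4 inside [0, pi/2], so split the integral there.
∫[0,pi/4] (4*sin(4*u)) du = 2.
∫[pi/4,pi/2] (4*sin(4*u)) du = -2; the area of that piece is 2.
Total area = 2 + 2 = 4.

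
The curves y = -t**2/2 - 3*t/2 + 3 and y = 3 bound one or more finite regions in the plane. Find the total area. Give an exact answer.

Set the curves equal: -t**2/2 - 3*t/2 + 3 = 3, so -t**2/2 - 3*t/2 = 0, which factors as -t*(t + 3)/2 = 0. The curves meet at t = -3, 0.
On [-3, 0], y = -t**2/2 - 3*t/2 + 3 is on top; that piece has area ∫[-3,0] (-t**2/2 - 3*t/2) dt = 9/4.

9/4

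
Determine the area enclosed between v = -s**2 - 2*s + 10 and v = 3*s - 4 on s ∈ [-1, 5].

The difference (-s**2 - 2*s + 10) - (3*s - 4) = -s**2 - 5*s + 14 changes sign at s = 2 inside [-1, 5], so split the integral there.
∫[-1,2] (-s**2 - 5*s + 14) ds = 63/2.
∫[2,5] (-s**2 - 5*s + 14) ds = -99/2; the area of that piece is 99/2.
Total area = 63/2 + 99/2 = 81.

81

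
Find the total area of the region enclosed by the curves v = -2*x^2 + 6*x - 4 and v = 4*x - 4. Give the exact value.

1/3

Set the curves equal: -2*x^2 + 6*x - 4 = 4*x - 4, so -2*x^2 + 2*x = 0, which factors as -2*x*(x - 1) = 0. The curves meet at x = 0, 1.
On [0, 1], v = -2*x^2 + 6*x - 4 is on top; that piece has area ∫[0,1] (-2*x^2 + 2*x) dx = 1/3.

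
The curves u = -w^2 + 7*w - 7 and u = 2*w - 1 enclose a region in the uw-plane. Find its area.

Both boundary curves give u as a function of w, so integrate with respect to w. Setting them equal: -w^2 + 5*w - 6 = 0, i.e. -(w - 3)*(w - 2) = 0, so they meet at w = 2, 3.
For w in [2, 3], u = -w^2 + 7*w - 7 is on the right; area = ∫[2,3] (-w^2 + 5*w - 6) dw = 1/6.

1/6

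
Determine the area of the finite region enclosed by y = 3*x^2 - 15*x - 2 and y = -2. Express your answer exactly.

125/2

Set the curves equal: 3*x^2 - 15*x - 2 = -2, so 3*x^2 - 15*x = 0, which factors as 3*x*(x - 5) = 0. The curves meet at x = 0, 5.
On [0, 5], y = -2 is on top; that piece has area ∫[0,5] (-(3*x^2 - 15*x)) dx = 125/2.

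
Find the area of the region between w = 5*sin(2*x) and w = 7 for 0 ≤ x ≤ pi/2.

On [0, pi/2], (5*sin(2*x)) - (7) = 5*sin(2*x) - 7 is ≤ 0 throughout, so the area is a single integral of |5*sin(2*x) - 7|.
∫[0,pi/2] (5*sin(2*x) - 7) dx = 5 - 7*pi/2; the area of that piece is -5 + 7*pi/2.

-5 + 7*pi/2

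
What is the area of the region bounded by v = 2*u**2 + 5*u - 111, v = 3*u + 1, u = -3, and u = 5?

2336/3

On [-3, 5], (2*u**2 + 5*u - 111) - (3*u + 1) = 2*u**2 + 2*u - 112 is ≤ 0 throughout, so the area is a single integral of |2*u**2 + 2*u - 112|.
∫[-3,5] (2*u**2 + 2*u - 112) du = -2336/3; the area of that piece is 2336/3.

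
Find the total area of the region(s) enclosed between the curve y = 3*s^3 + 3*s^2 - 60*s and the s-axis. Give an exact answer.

2521/4

The curve meets the s-axis where 3*s^3 + 3*s^2 - 60*s = 0, i.e. 3*s*(s - 4)*(s + 5) = 0, at s = -5, 0, 4.
On [-5, 0] the curve lies above the axis; ∫[-5,0] (3*s^3 + 3*s^2 - 60*s) ds = 1625/4, giving area 1625/4.
On [0, 4] the curve lies below the axis; ∫[0,4] (3*s^3 + 3*s^2 - 60*s) ds = -224, giving area 224.
Total area = 1625/4 + 224 = 2521/4.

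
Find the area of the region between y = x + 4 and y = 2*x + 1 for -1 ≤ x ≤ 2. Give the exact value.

On [-1, 2], (x + 4) - (2*x + 1) = -x + 3 is ≥ 0 throughout, so the area is a single integral of |-x + 3|.
∫[-1,2] (-x + 3) dx = 15/2.

15/2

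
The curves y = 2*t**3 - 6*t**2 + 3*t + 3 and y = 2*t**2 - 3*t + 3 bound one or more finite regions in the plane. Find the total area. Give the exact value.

Set the curves equal: 2*t**3 - 6*t**2 + 3*t + 3 = 2*t**2 - 3*t + 3, so 2*t**3 - 8*t**2 + 6*t = 0, which factors as 2*t*(t - 3)*(t - 1) = 0. The curves meet at t = 0, 1, 3.
On [0, 1], y = 2*t**3 - 6*t**2 + 3*t + 3 is on top; that piece has area ∫[0,1] (2*t**3 - 8*t**2 + 6*t) dt = 5/6.
On [1, 3], y = 2*t**2 - 3*t + 3 is on top; that piece has area ∫[1,3] (-(2*t**3 - 8*t**2 + 6*t)) dt = 16/3.
Total enclosed area = 5/6 + 16/3 = 37/6.

37/6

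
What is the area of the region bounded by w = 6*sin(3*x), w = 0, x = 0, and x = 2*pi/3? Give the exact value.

8

The difference (6*sin(3*x)) - (0) = 6*sin(3*x) changes sign at x = pi/3 inside [0, 2*pi/3], so split the integral there.
∫[0,pi/3] (6*sin(3*x)) dx = 4.
∫[pi/3,2*pi/3] (6*sin(3*x)) dx = -4; the area of that piece is 4.
Total area = 4 + 4 = 8.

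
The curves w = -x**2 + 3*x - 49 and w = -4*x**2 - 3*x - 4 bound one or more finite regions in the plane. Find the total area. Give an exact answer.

256

Set the curves equal: -x**2 + 3*x - 49 = -4*x**2 - 3*x - 4, so 3*x**2 + 6*x - 45 = 0, which factors as 3*(x - 3)*(x + 5) = 0. The curves meet at x = -5, 3.
On [-5, 3], w = -4*x**2 - 3*x - 4 is on top; that piece has area ∫[-5,3] (-(3*x**2 + 6*x - 45)) dx = 256.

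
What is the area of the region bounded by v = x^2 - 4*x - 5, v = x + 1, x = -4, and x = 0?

The difference (x^2 - 4*x - 5) - (x + 1) = x^2 - 5*x - 6 changes sign at x = -1 inside [-4, 0], so split the integral there.
∫[-4,-1] (x^2 - 5*x - 6) dx = 81/2.
∫[-1,0] (x^2 - 5*x - 6) dx = -19/6; the area of that piece is 19/6.
Total area = 81/2 + 19/6 = 131/3.

131/3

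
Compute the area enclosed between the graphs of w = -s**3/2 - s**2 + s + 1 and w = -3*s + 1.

74/3

Set the curves equal: -s**3/2 - s**2 + s + 1 = -3*s + 1, so -s**3/2 - s**2 + 4*s = 0, which factors as -s*(s - 2)*(s + 4)/2 = 0. The curves meet at s = -4, 0, 2.
On [-4, 0], w = -3*s + 1 is on top; that piece has area ∫[-4,0] (-(-s**3/2 - s**2 + 4*s)) ds = 64/3.
On [0, 2], w = -s**3/2 - s**2 + s + 1 is on top; that piece has area ∫[0,2] (-s**3/2 - s**2 + 4*s) ds = 10/3.
Total enclosed area = 64/3 + 10/3 = 74/3.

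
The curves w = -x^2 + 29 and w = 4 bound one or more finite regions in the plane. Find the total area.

500/3

Set the curves equal: -x^2 + 29 = 4, so -x^2 + 25 = 0, which factors as -(x - 5)*(x + 5) = 0. The curves meet at x = -5, 5.
On [-5, 5], w = -x^2 + 29 is on top; that piece has area ∫[-5,5] (-x^2 + 25) dx = 500/3.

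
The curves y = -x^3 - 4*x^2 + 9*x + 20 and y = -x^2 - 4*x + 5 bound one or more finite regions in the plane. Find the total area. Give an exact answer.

128

Set the curves equal: -x^3 - 4*x^2 + 9*x + 20 = -x^2 - 4*x + 5, so -x^3 - 3*x^2 + 13*x + 15 = 0, which factors as -(x - 3)*(x + 1)*(x + 5) = 0. The curves meet at x = -5, -1, 3.
On [-5, -1], y = -x^2 - 4*x + 5 is on top; that piece has area ∫[-5,-1] (-(-x^3 - 3*x^2 + 13*x + 15)) dx = 64.
On [-1, 3], y = -x^3 - 4*x^2 + 9*x + 20 is on top; that piece has area ∫[-1,3] (-x^3 - 3*x^2 + 13*x + 15) dx = 64.
Total enclosed area = 64 + 64 = 128.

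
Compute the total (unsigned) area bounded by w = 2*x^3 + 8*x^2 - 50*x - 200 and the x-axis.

The curve meets the x-axis where 2*x^3 + 8*x^2 - 50*x - 200 = 0, i.e. 2*(x - 5)*(x + 4)*(x + 5) = 0, at x = -5, -4, 5.
On [-5, -4] the curve lies above the axis; ∫[-5,-4] (2*x^3 + 8*x^2 - 50*x - 200) dx = 19/6, giving area 19/6.
On [-4, 5] the curve lies below the axis; ∫[-4,5] (2*x^3 + 8*x^2 - 50*x - 200) dx = -2673/2, giving area 2673/2.
Total area = 19/6 + 2673/2 = 4019/3.

4019/3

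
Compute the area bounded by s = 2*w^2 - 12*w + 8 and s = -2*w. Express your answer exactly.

Both boundary curves give s as a function of w, so integrate with respect to w. Setting them equal: 2*w^2 - 10*w + 8 = 0, i.e. 2*(w - 4)*(w - 1) = 0, so they meet at w = 1, 4.
For w in [1, 4], s = 2*w^2 - 12*w + 8 is on the left; area = ∫[1,4] (-(2*w^2 - 10*w + 8)) dw = 9.

9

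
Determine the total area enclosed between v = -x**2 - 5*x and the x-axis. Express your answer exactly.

125/6

The curve meets the x-axis where -x**2 - 5*x = 0, i.e. -x*(x + 5) = 0, at x = -5, 0.
On [-5, 0] the curve lies above the axis; ∫[-5,0] (-x**2 - 5*x) dx = 125/6, giving area 125/6.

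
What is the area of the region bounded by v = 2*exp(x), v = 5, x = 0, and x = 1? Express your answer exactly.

-13 - 10*log(2) + 2*exp(1) + 10*log(5)

The difference (2*exp(x)) - (5) = 2*exp(x) - 5 changes sign at x = log(5/2) inside [0, 1], so split the integral there.
∫[0,log(5/2)] (2*exp(x) - 5) dx = log(32/3125) + 3; the area of that piece is -3 + log(3125/32).
∫[log(5/2),1] (2*exp(x) - 5) dx = -10 - 5*log(2) + 2*exp(1) + 5*log(5).
Total area = (-3 + log(3125/32)) + (-10 - 5*log(2) + 2*exp(1) + 5*log(5)) = -13 - 10*log(2) + 2*exp(1) + 10*log(5).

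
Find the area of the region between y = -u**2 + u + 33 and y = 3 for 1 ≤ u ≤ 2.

175/6

On [1, 2], (-u**2 + u + 33) - (3) = -u**2 + u + 30 is ≥ 0 throughout, so the area is a single integral of |-u**2 + u + 30|.
∫[1,2] (-u**2 + u + 30) du = 175/6.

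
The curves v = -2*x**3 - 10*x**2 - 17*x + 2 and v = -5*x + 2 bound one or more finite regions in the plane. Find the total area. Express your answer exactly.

Set the curves equal: -2*x**3 - 10*x**2 - 17*x + 2 = -5*x + 2, so -2*x**3 - 10*x**2 - 12*x = 0, which factors as -2*x*(x + 2)*(x + 3) = 0. The curves meet at x = -3, -2, 0.
On [-3, -2], v = -5*x + 2 is on top; that piece has area ∫[-3,-2] (-(-2*x**3 - 10*x**2 - 12*x)) dx = 5/6.
On [-2, 0], v = -2*x**3 - 10*x**2 - 17*x + 2 is on top; that piece has area ∫[-2,0] (-2*x**3 - 10*x**2 - 12*x) dx = 16/3.
Total enclosed area = 5/6 + 16/3 = 37/6.

37/6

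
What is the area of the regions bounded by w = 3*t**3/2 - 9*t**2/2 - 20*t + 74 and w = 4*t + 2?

Set the curves equal: 3*t**3/2 - 9*t**2/2 - 20*t + 74 = 4*t + 2, so 3*t**3/2 - 9*t**2/2 - 24*t + 72 = 0, which factors as 3*(t - 4)*(t - 3)*(t + 4)/2 = 0. The curves meet at t = -4, 3, 4.
On [-4, 3], w = 3*t**3/2 - 9*t**2/2 - 20*t + 74 is on top; that piece has area ∫[-4,3] (3*t**3/2 - 9*t**2/2 - 24*t + 72) dt = 3087/8.
On [3, 4], w = 4*t + 2 is on top; that piece has area ∫[3,4] (-(3*t**3/2 - 9*t**2/2 - 24*t + 72)) dt = 15/8.
Total enclosed area = 3087/8 + 15/8 = 1551/4.

1551/4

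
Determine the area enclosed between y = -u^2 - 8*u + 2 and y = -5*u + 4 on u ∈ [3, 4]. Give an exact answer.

On [3, 4], (-u^2 - 8*u + 2) - (-5*u + 4) = -u^2 - 3*u - 2 is ≤ 0 throughout, so the area is a single integral of |-u^2 - 3*u - 2|.
∫[3,4] (-u^2 - 3*u - 2) du = -149/6; the area of that piece is 149/6.

149/6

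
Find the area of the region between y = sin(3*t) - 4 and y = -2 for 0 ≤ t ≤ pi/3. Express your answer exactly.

On [0, pi/3], (sin(3*t) - 4) - (-2) = sin(3*t) - 2 is ≤ 0 throughout, so the area is a single integral of |sin(3*t) - 2|.
∫[0,pi/3] (sin(3*t) - 2) dt = 2/3 - 2*pi/3; the area of that piece is -2/3 + 2*pi/3.

-2/3 + 2*pi/3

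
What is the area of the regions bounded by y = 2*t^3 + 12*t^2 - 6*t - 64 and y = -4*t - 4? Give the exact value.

Set the curves equal: 2*t^3 + 12*t^2 - 6*t - 64 = -4*t - 4, so 2*t^3 + 12*t^2 - 2*t - 60 = 0, which factors as 2*(t - 2)*(t + 3)*(t + 5) = 0. The curves meet at t = -5, -3, 2.
On [-5, -3], y = 2*t^3 + 12*t^2 - 6*t - 64 is on top; that piece has area ∫[-5,-3] (2*t^3 + 12*t^2 - 2*t - 60) dt = 16.
On [-3, 2], y = -4*t - 4 is on top; that piece has area ∫[-3,2] (-(2*t^3 + 12*t^2 - 2*t - 60)) dt = 375/2.
Total enclosed area = 16 + 375/2 = 407/2.

407/2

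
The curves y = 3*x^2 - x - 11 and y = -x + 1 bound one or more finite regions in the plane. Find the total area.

32

Set the curves equal: 3*x^2 - x - 11 = -x + 1, so 3*x^2 - 12 = 0, which factors as 3*(x - 2)*(x + 2) = 0. The curves meet at x = -2, 2.
On [-2, 2], y = -x + 1 is on top; that piece has area ∫[-2,2] (-(3*x^2 - 12)) dx = 32.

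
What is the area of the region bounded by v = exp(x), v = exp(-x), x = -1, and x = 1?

The difference (exp(x)) - (exp(-x)) = exp(x) - exp(-x) changes sign at x = 0 inside [-1, 1], so split the integral there.
∫[-1,0] (exp(x) - exp(-x)) dx = -exp(1) - exp(-1) + 2; the area of that piece is -2 + exp(-1) + exp(1).
∫[0,1] (exp(x) - exp(-x)) dx = -2 + exp(-1) + exp(1).
Total area = (-2 + exp(-1) + exp(1)) + (-2 + exp(-1) + exp(1)) = -4 + 2*exp(-1) + 2*exp(1).

-4 + 2*exp(-1) + 2*exp(1)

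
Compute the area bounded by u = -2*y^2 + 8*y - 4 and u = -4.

Both boundary curves give u as a function of y, so integrate with respect to y. Setting them equal: -2*y^2 + 8*y = 0, i.e. -2*y*(y - 4) = 0, so they meet at y = 0, 4.
For y in [0, 4], u = -2*y^2 + 8*y - 4 is on the right; area = ∫[0,4] (-2*y^2 + 8*y) dy = 64/3.

64/3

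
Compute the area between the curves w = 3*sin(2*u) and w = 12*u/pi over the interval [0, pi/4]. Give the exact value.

3/2 - 3*pi/8

On [0, pi/4], (3*sin(2*u)) - (12*u/pi) = -12*u/pi + 3*sin(2*u) is ≥ 0 throughout, so the area is a single integral of |-12*u/pi + 3*sin(2*u)|.
∫[0,pi/4] (-12*u/pi + 3*sin(2*u)) du = 3/2 - 3*pi/8.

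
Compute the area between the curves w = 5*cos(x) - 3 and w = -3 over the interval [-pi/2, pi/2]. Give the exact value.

10

On [-pi/2, pi/2], (5*cos(x) - 3) - (-3) = 5*cos(x) is ≥ 0 throughout, so the area is a single integral of |5*cos(x)|.
∫[-pi/2,pi/2] (5*cos(x)) dx = 10.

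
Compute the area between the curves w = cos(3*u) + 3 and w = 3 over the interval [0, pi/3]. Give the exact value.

2/3

The difference (cos(3*u) + 3) - (3) = cos(3*u) changes sign at u = pi/6 inside [0, pi/3], so split the integral there.
∫[0,pi/6] (cos(3*u)) du = 1/3.
∫[pi/6,pi/3] (cos(3*u)) du = -1/3; the area of that piece is 1/3.
Total area = 1/3 + 1/3 = 2/3.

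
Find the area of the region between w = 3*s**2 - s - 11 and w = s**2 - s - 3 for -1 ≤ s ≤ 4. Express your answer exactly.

118/3

The difference (3*s**2 - s - 11) - (s**2 - s - 3) = 2*s**2 - 8 changes sign at s = 2 inside [-1, 4], so split the integral there.
∫[-1,2] (2*s**2 - 8) ds = -18; the area of that piece is 18.
∫[2,4] (2*s**2 - 8) ds = 64/3.
Total area = 18 + 64/3 = 118/3.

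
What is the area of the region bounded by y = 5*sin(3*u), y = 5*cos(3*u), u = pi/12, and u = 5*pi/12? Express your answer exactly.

10*sqrt(2)/3

On [pi/12, 5*pi/12], (5*sin(3*u)) - (5*cos(3*u)) = 5*sin(3*u) - 5*cos(3*u) is ≥ 0 throughout, so the area is a single integral of |5*sin(3*u) - 5*cos(3*u)|.
∫[pi/12,5*pi/12] (5*sin(3*u) - 5*cos(3*u)) du = 10*sqrt(2)/3.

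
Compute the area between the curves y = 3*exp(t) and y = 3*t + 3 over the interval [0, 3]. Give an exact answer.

-51/2 + 3*exp(3)

On [0, 3], (3*exp(t)) - (3*t + 3) = -3*t + 3*exp(t) - 3 is ≥ 0 throughout, so the area is a single integral of |-3*t + 3*exp(t) - 3|.
∫[0,3] (-3*t + 3*exp(t) - 3) dt = -51/2 + 3*exp(3).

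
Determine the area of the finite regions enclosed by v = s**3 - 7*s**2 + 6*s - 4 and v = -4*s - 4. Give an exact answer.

253/12

Set the curves equal: s**3 - 7*s**2 + 6*s - 4 = -4*s - 4, so s**3 - 7*s**2 + 10*s = 0, which factors as s*(s - 5)*(s - 2) = 0. The curves meet at s = 0, 2, 5.
On [0, 2], v = s**3 - 7*s**2 + 6*s - 4 is on top; that piece has area ∫[0,2] (s**3 - 7*s**2 + 10*s) ds = 16/3.
On [2, 5], v = -4*s - 4 is on top; that piece has area ∫[2,5] (-(s**3 - 7*s**2 + 10*s)) ds = 63/4.
Total enclosed area = 16/3 + 63/4 = 253/12.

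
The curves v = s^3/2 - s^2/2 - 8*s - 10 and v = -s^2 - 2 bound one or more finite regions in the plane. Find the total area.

Set the curves equal: s^3/2 - s^2/2 - 8*s - 10 = -s^2 - 2, so s^3/2 + s^2/2 - 8*s - 8 = 0, which factors as (s - 4)*(s + 1)*(s + 4)/2 = 0. The curves meet at s = -4, -1, 4.
On [-4, -1], v = s^3/2 - s^2/2 - 8*s - 10 is on top; that piece has area ∫[-4,-1] (s^3/2 + s^2/2 - 8*s - 8) ds = 117/8.
On [-1, 4], v = -s^2 - 2 is on top; that piece has area ∫[-1,4] (-(s^3/2 + s^2/2 - 8*s - 8)) ds = 1375/24.
Total enclosed area = 117/8 + 1375/24 = 863/12.

863/12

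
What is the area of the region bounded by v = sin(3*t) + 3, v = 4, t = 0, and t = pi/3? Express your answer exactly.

On [0, pi/3], (sin(3*t) + 3) - (4) = sin(3*t) - 1 is ≤ 0 throughout, so the area is a single integral of |sin(3*t) - 1|.
∫[0,pi/3] (sin(3*t) - 1) dt = 2/3 - pi/3; the area of that piece is -2/3 + pi/3.

-2/3 + pi/3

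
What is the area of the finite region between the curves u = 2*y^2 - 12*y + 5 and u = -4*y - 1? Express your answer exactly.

Both boundary curves give u as a function of y, so integrate with respect to y. Setting them equal: 2*y^2 - 8*y + 6 = 0, i.e. 2*(y - 3)*(y - 1) = 0, so they meet at y = 1, 3.
For y in [1, 3], u = 2*y^2 - 12*y + 5 is on the left; area = ∫[1,3] (-(2*y^2 - 8*y + 6)) dy = 8/3.

8/3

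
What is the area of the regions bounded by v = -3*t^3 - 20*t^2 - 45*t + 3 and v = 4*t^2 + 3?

Set the curves equal: -3*t^3 - 20*t^2 - 45*t + 3 = 4*t^2 + 3, so -3*t^3 - 24*t^2 - 45*t = 0, which factors as -3*t*(t + 3)*(t + 5) = 0. The curves meet at t = -5, -3, 0.
On [-5, -3], v = 4*t^2 + 3 is on top; that piece has area ∫[-5,-3] (-(-3*t^3 - 24*t^2 - 45*t)) dt = 16.
On [-3, 0], v = -3*t^3 - 20*t^2 - 45*t + 3 is on top; that piece has area ∫[-3,0] (-3*t^3 - 24*t^2 - 45*t) dt = 189/4.
Total enclosed area = 16 + 189/4 = 253/4.

253/4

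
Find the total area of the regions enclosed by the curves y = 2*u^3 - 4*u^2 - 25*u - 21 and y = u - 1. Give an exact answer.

1741/6

Set the curves equal: 2*u^3 - 4*u^2 - 25*u - 21 = u - 1, so 2*u^3 - 4*u^2 - 26*u - 20 = 0, which factors as 2*(u - 5)*(u + 1)*(u + 2) = 0. The curves meet at u = -2, -1, 5.
On [-2, -1], y = 2*u^3 - 4*u^2 - 25*u - 21 is on top; that piece has area ∫[-2,-1] (2*u^3 - 4*u^2 - 26*u - 20) du = 13/6.
On [-1, 5], y = u - 1 is on top; that piece has area ∫[-1,5] (-(2*u^3 - 4*u^2 - 26*u - 20)) du = 288.
Total enclosed area = 13/6 + 288 = 1741/6.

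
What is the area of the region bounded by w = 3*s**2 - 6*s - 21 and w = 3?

108

Set the curves equal: 3*s**2 - 6*s - 21 = 3, so 3*s**2 - 6*s - 24 = 0, which factors as 3*(s - 4)*(s + 2) = 0. The curves meet at s = -2, 4.
On [-2, 4], w = 3 is on top; that piece has area ∫[-2,4] (-(3*s**2 - 6*s - 24)) ds = 108.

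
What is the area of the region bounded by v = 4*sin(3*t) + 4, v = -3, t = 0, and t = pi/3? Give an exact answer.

8/3 + 7*pi/3

On [0, pi/3], (4*sin(3*t) + 4) - (-3) = 4*sin(3*t) + 7 is ≥ 0 throughout, so the area is a single integral of |4*sin(3*t) + 7|.
∫[0,pi/3] (4*sin(3*t) + 7) dt = 8/3 + 7*pi/3.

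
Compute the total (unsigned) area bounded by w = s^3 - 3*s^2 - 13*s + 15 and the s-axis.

128

The curve meets the s-axis where s^3 - 3*s^2 - 13*s + 15 = 0, i.e. (s - 5)*(s - 1)*(s + 3) = 0, at s = -3, 1, 5.
On [-3, 1] the curve lies above the axis; ∫[-3,1] (s^3 - 3*s^2 - 13*s + 15) ds = 64, giving area 64.
On [1, 5] the curve lies below the axis; ∫[1,5] (s^3 - 3*s^2 - 13*s + 15) ds = -64, giving area 64.
Total area = 64 + 64 = 128.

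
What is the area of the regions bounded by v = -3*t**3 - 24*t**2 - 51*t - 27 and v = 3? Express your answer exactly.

71/2

Set the curves equal: -3*t**3 - 24*t**2 - 51*t - 27 = 3, so -3*t**3 - 24*t**2 - 51*t - 30 = 0, which factors as -3*(t + 1)*(t + 2)*(t + 5) = 0. The curves meet at t = -5, -2, -1.
On [-5, -2], v = 3 is on top; that piece has area ∫[-5,-2] (-(-3*t**3 - 24*t**2 - 51*t - 30)) dt = 135/4.
On [-2, -1], v = -3*t**3 - 24*t**2 - 51*t - 27 is on top; that piece has area ∫[-2,-1] (-3*t**3 - 24*t**2 - 51*t - 30) dt = 7/4.
Total enclosed area = 135/4 + 7/4 = 71/2.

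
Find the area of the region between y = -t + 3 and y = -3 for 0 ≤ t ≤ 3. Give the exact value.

On [0, 3], (-t + 3) - (-3) = -t + 6 is ≥ 0 throughout, so the area is a single integral of |-t + 6|.
∫[0,3] (-t + 6) dt = 27/2.

27/2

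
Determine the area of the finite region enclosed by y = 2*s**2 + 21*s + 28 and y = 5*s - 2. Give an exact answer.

Set the curves equal: 2*s**2 + 21*s + 28 = 5*s - 2, so 2*s**2 + 16*s + 30 = 0, which factors as 2*(s + 3)*(s + 5) = 0. The curves meet at s = -5, -3.
On [-5, -3], y = 5*s - 2 is on top; that piece has area ∫[-5,-3] (-(2*s**2 + 16*s + 30)) ds = 8/3.

8/3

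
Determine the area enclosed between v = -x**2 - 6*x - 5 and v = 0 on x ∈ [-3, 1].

The difference (-x**2 - 6*x - 5) - (0) = -x**2 - 6*x - 5 changes sign at x = -1 inside [-3, 1], so split the integral there.
∫[-3,-1] (-x**2 - 6*x - 5) dx = 16/3.
∫[-1,1] (-x**2 - 6*x - 5) dx = -32/3; the area of that piece is 32/3.
Total area = 16/3 + 32/3 = 16.

16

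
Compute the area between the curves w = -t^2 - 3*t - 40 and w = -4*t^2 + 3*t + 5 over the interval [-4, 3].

229

The difference (-t^2 - 3*t - 40) - (-4*t^2 + 3*t + 5) = 3*t^2 - 6*t - 45 changes sign at t = -3 inside [-4, 3], so split the integral there.
∫[-4,-3] (3*t^2 - 6*t - 45) dt = 13.
∫[-3,3] (3*t^2 - 6*t - 45) dt = -216; the area of that piece is 216.
Total area = 13 + 216 = 229.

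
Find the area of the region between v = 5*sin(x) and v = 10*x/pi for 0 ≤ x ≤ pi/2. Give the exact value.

On [0, pi/2], (5*sin(x)) - (10*x/pi) = -10*x/pi + 5*sin(x) is ≥ 0 throughout, so the area is a single integral of |-10*x/pi + 5*sin(x)|.
∫[0,pi/2] (-10*x/pi + 5*sin(x)) dx = 5 - 5*pi/4.

5 - 5*pi/4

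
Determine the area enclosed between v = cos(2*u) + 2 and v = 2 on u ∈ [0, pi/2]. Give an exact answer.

1

The difference (cos(2*u) + 2) - (2) = cos(2*u) changes sign at u = pi/4 inside [0, pi/2], so split the integral there.
∫[0,pi/4] (cos(2*u)) du = 1/2.
∫[pi/4,pi/2] (cos(2*u)) du = -1/2; the area of that piece is 1/2.
Total area = 1/2 + 1/2 = 1.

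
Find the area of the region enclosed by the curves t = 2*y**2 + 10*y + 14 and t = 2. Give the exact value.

Both boundary curves give t as a function of y, so integrate with respect to y. Setting them equal: 2*y**2 + 10*y + 12 = 0, i.e. 2*(y + 2)*(y + 3) = 0, so they meet at y = -3, -2.
For y in [-3, -2], t = 2*y**2 + 10*y + 14 is on the left; area = ∫[-3,-2] (-(2*y**2 + 10*y + 12)) dy = 1/3.

1/3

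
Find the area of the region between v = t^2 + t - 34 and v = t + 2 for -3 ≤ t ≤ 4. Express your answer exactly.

665/3

On [-3, 4], (t^2 + t - 34) - (t + 2) = t^2 - 36 is ≤ 0 throughout, so the area is a single integral of |t^2 - 36|.
∫[-3,4] (t^2 - 36) dt = -665/3; the area of that piece is 665/3.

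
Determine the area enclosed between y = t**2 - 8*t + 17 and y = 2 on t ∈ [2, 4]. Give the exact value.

The difference (t**2 - 8*t + 17) - (2) = t**2 - 8*t + 15 changes sign at t = 3 inside [2, 4], so split the integral there.
∫[2,3] (t**2 - 8*t + 15) dt = 4/3.
∫[3,4] (t**2 - 8*t + 15) dt = -2/3; the area of that piece is 2/3.
Total area = 4/3 + 2/3 = 2.

2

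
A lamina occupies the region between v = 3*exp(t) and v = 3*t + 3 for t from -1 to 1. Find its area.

-6 - 3*exp(-1) + 3*exp(1)

On [-1, 1], (3*exp(t)) - (3*t + 3) = -3*t + 3*exp(t) - 3 is ≥ 0 throughout, so the area is a single integral of |-3*t + 3*exp(t) - 3|.
∫[-1,1] (-3*t + 3*exp(t) - 3) dt = -6 - 3*exp(-1) + 3*exp(1).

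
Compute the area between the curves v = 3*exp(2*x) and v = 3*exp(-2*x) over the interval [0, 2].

On [0, 2], (3*exp(2*x)) - (3*exp(-2*x)) = 3*exp(2*x) - 3*exp(-2*x) is ≥ 0 throughout, so the area is a single integral of |3*exp(2*x) - 3*exp(-2*x)|.
∫[0,2] (3*exp(2*x) - 3*exp(-2*x)) dx = -3 + 3*exp(-4)/2 + 3*exp(4)/2.

-3 + 3*exp(-4)/2 + 3*exp(4)/2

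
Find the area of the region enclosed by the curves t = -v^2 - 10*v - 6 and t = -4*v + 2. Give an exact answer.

4/3

Both boundary curves give t as a function of v, so integrate with respect to v. Setting them equal: -v^2 - 6*v - 8 = 0, i.e. -(v + 2)*(v + 4) = 0, so they meet at v = -4, -2.
For v in [-4, -2], t = -v^2 - 10*v - 6 is on the right; area = ∫[-4,-2] (-v^2 - 6*v - 8) dv = 4/3.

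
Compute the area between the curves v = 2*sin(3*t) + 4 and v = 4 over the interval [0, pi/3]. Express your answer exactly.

4/3

On [0, pi/3], (2*sin(3*t) + 4) - (4) = 2*sin(3*t) is ≥ 0 throughout, so the area is a single integral of |2*sin(3*t)|.
∫[0,pi/3] (2*sin(3*t)) dt = 4/3.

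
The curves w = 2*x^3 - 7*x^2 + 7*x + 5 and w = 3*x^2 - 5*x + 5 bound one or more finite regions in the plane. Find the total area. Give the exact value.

37/6

Set the curves equal: 2*x^3 - 7*x^2 + 7*x + 5 = 3*x^2 - 5*x + 5, so 2*x^3 - 10*x^2 + 12*x = 0, which factors as 2*x*(x - 3)*(x - 2) = 0. The curves meet at x = 0, 2, 3.
On [0, 2], w = 2*x^3 - 7*x^2 + 7*x + 5 is on top; that piece has area ∫[0,2] (2*x^3 - 10*x^2 + 12*x) dx = 16/3.
On [2, 3], w = 3*x^2 - 5*x + 5 is on top; that piece has area ∫[2,3] (-(2*x^3 - 10*x^2 + 12*x)) dx = 5/6.
Total enclosed area = 16/3 + 5/6 = 37/6.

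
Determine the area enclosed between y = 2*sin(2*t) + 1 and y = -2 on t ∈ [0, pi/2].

On [0, pi/2], (2*sin(2*t) + 1) - (-2) = 2*sin(2*t) + 3 is ≥ 0 throughout, so the area is a single integral of |2*sin(2*t) + 3|.
∫[0,pi/2] (2*sin(2*t) + 3) dt = 2 + 3*pi/2.

2 + 3*pi/2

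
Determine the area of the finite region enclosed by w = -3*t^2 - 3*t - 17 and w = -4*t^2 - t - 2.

256/3

Set the curves equal: -3*t^2 - 3*t - 17 = -4*t^2 - t - 2, so t^2 - 2*t - 15 = 0, which factors as (t - 5)*(t + 3) = 0. The curves meet at t = -3, 5.
On [-3, 5], w = -4*t^2 - t - 2 is on top; that piece has area ∫[-3,5] (-(t^2 - 2*t - 15)) dt = 256/3.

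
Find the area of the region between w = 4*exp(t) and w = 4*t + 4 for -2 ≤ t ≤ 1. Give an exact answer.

-6 - 4*exp(-2) + 4*exp(1)

On [-2, 1], (4*exp(t)) - (4*t + 4) = -4*t + 4*exp(t) - 4 is ≥ 0 throughout, so the area is a single integral of |-4*t + 4*exp(t) - 4|.
∫[-2,1] (-4*t + 4*exp(t) - 4) dt = -6 - 4*exp(-2) + 4*exp(1).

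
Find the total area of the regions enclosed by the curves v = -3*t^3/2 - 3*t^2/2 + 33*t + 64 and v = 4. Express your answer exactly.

Set the curves equal: -3*t^3/2 - 3*t^2/2 + 33*t + 64 = 4, so -3*t^3/2 - 3*t^2/2 + 33*t + 60 = 0, which factors as -3*(t - 5)*(t + 2)*(t + 4)/2 = 0. The curves meet at t = -4, -2, 5.
On [-4, -2], v = 4 is on top; that piece has area ∫[-4,-2] (-(-3*t^3/2 - 3*t^2/2 + 33*t + 60)) dt = 16.
On [-2, 5], v = -3*t^3/2 - 3*t^2/2 + 33*t + 64 is on top; that piece has area ∫[-2,5] (-3*t^3/2 - 3*t^2/2 + 33*t + 60) dt = 3773/8.
Total enclosed area = 16 + 3773/8 = 3901/8.

3901/8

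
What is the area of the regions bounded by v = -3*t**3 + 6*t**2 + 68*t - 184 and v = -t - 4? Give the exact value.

5137/4

Set the curves equal: -3*t**3 + 6*t**2 + 68*t - 184 = -t - 4, so -3*t**3 + 6*t**2 + 69*t - 180 = 0, which factors as -3*(t - 4)*(t - 3)*(t + 5) = 0. The curves meet at t = -5, 3, 4.
On [-5, 3], v = -t - 4 is on top; that piece has area ∫[-5,3] (-(-3*t**3 + 6*t**2 + 69*t - 180)) dt = 1280.
On [3, 4], v = -3*t**3 + 6*t**2 + 68*t - 184 is on top; that piece has area ∫[3,4] (-3*t**3 + 6*t**2 + 69*t - 180) dt = 17/4.
Total enclosed area = 1280 + 17/4 = 5137/4.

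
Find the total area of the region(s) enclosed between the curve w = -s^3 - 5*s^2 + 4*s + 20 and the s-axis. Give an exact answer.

The curve meets the s-axis where -s^3 - 5*s^2 + 4*s + 20 = 0, i.e. -(s - 2)*(s + 2)*(s + 5) = 0, at s = -5, -2, 2.
On [-5, -2] the curve lies below the axis; ∫[-5,-2] (-s^3 - 5*s^2 + 4*s + 20) ds = -99/4, giving area 99/4.
On [-2, 2] the curve lies above the axis; ∫[-2,2] (-s^3 - 5*s^2 + 4*s + 20) ds = 160/3, giving area 160/3.
Total area = 99/4 + 160/3 = 937/12.

937/12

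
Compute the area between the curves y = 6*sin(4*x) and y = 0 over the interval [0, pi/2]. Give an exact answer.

6

The difference (6*sin(4*x)) - (0) = 6*sin(4*x) changes sign at x = pi/4 inside [0, pi/2], so split the integral there.
∫[0,pi/4] (6*sin(4*x)) dx = 3.
∫[pi/4,pi/2] (6*sin(4*x)) dx = -3; the area of that piece is 3.
Total area = 3 + 3 = 6.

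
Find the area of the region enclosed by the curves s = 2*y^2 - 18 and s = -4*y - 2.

Both boundary curves give s as a function of y, so integrate with respect to y. Setting them equal: 2*y^2 + 4*y - 16 = 0, i.e. 2*(y - 2)*(y + 4) = 0, so they meet at y = -4, 2.
For y in [-4, 2], s = 2*y^2 - 18 is on the left; area = ∫[-4,2] (-(2*y^2 + 4*y - 16)) dy = 72.

72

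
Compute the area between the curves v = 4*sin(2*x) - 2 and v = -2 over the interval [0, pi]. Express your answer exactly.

8

The difference (4*sin(2*x) - 2) - (-2) = 4*sin(2*x) changes sign at x = pi/2 inside [0, pi], so split the integral there.
∫[0,pi/2] (4*sin(2*x)) dx = 4.
∫[pi/2,pi] (4*sin(2*x)) dx = -4; the area of that piece is 4.
Total area = 4 + 4 = 8.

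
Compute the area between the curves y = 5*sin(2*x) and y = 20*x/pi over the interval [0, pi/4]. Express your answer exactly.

On [0, pi/4], (5*sin(2*x)) - (20*x/pi) = -20*x/pi + 5*sin(2*x) is ≥ 0 throughout, so the area is a single integral of |-20*x/pi + 5*sin(2*x)|.
∫[0,pi/4] (-20*x/pi + 5*sin(2*x)) dx = 5/2 - 5*pi/8.

5/2 - 5*pi/8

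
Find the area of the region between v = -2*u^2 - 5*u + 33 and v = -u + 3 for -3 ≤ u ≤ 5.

The difference (-2*u^2 - 5*u + 33) - (-u + 3) = -2*u^2 - 4*u + 30 changes sign at u = 3 inside [-3, 5], so split the integral there.
∫[-3,3] (-2*u^2 - 4*u + 30) du = 144.
∫[3,5] (-2*u^2 - 4*u + 30) du = -112/3; the area of that piece is 112/3.
Total area = 144 + 112/3 = 544/3.

544/3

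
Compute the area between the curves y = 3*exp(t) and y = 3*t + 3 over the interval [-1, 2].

On [-1, 2], (3*exp(t)) - (3*t + 3) = -3*t + 3*exp(t) - 3 is ≥ 0 throughout, so the area is a single integral of |-3*t + 3*exp(t) - 3|.
∫[-1,2] (-3*t + 3*exp(t) - 3) dt = -27/2 - 3*exp(-1) + 3*exp(2).

-27/2 - 3*exp(-1) + 3*exp(2)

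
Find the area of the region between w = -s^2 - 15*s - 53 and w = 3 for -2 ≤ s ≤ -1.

215/6

On [-2, -1], (-s^2 - 15*s - 53) - (3) = -s^2 - 15*s - 56 is ≤ 0 throughout, so the area is a single integral of |-s^2 - 15*s - 56|.
∫[-2,-1] (-s^2 - 15*s - 56) ds = -215/6; the area of that piece is 215/6.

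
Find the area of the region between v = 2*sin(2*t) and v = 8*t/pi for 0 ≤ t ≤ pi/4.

On [0, pi/4], (2*sin(2*t)) - (8*t/pi) = -8*t/pi + 2*sin(2*t) is ≥ 0 throughout, so the area is a single integral of |-8*t/pi + 2*sin(2*t)|.
∫[0,pi/4] (-8*t/pi + 2*sin(2*t)) dt = 1 - pi/4.

1 - pi/4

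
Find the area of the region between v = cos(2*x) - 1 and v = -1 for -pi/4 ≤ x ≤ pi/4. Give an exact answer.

1

On [-pi/4, pi/4], (cos(2*x) - 1) - (-1) = cos(2*x) is ≥ 0 throughout, so the area is a single integral of |cos(2*x)|.
∫[-pi/4,pi/4] (cos(2*x)) dx = 1.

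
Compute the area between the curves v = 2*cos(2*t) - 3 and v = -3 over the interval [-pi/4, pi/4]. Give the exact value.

On [-pi/4, pi/4], (2*cos(2*t) - 3) - (-3) = 2*cos(2*t) is ≥ 0 throughout, so the area is a single integral of |2*cos(2*t)|.
∫[-pi/4,pi/4] (2*cos(2*t)) dt = 2.

2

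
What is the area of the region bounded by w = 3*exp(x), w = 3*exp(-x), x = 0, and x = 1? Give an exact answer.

On [0, 1], (3*exp(x)) - (3*exp(-x)) = 3*exp(x) - 3*exp(-x) is ≥ 0 throughout, so the area is a single integral of |3*exp(x) - 3*exp(-x)|.
∫[0,1] (3*exp(x) - 3*exp(-x)) dx = -6 + 3*exp(-1) + 3*exp(1).

-6 + 3*exp(-1) + 3*exp(1)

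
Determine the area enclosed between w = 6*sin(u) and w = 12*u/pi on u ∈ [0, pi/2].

On [0, pi/2], (6*sin(u)) - (12*u/pi) = -12*u/pi + 6*sin(u) is ≥ 0 throughout, so the area is a single integral of |-12*u/pi + 6*sin(u)|.
∫[0,pi/2] (-12*u/pi + 6*sin(u)) du = 6 - 3*pi/2.

6 - 3*pi/2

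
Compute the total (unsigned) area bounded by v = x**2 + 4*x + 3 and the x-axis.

The curve meets the x-axis where x**2 + 4*x + 3 = 0, i.e. (x + 1)*(x + 3) = 0, at x = -3, -1.
On [-3, -1] the curve lies below the axis; ∫[-3,-1] (x**2 + 4*x + 3) dx = -4/3, giving area 4/3.

4/3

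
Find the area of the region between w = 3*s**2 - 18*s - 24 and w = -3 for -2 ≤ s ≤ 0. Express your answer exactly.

24

The difference (3*s**2 - 18*s - 24) - (-3) = 3*s**2 - 18*s - 21 changes sign at s = -1 inside [-2, 0], so split the integral there.
∫[-2,-1] (3*s**2 - 18*s - 21) ds = 13.
∫[-1,0] (3*s**2 - 18*s - 21) ds = -11; the area of that piece is 11.
Total area = 13 + 11 = 24.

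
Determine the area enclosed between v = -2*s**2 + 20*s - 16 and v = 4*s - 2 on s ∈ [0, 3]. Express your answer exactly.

76/3

The difference (-2*s**2 + 20*s - 16) - (4*s - 2) = -2*s**2 + 16*s - 14 changes sign at s = 1 inside [0, 3], so split the integral there.
∫[0,1] (-2*s**2 + 16*s - 14) ds = -20/3; the area of that piece is 20/3.
∫[1,3] (-2*s**2 + 16*s - 14) ds = 56/3.
Total area = 20/3 + 56/3 = 76/3.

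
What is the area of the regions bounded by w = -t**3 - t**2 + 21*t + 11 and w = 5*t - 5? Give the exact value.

Set the curves equal: -t**3 - t**2 + 21*t + 11 = 5*t - 5, so -t**3 - t**2 + 16*t + 16 = 0, which factors as -(t - 4)*(t + 1)*(t + 4) = 0. The curves meet at t = -4, -1, 4.
On [-4, -1], w = 5*t - 5 is on top; that piece has area ∫[-4,-1] (-(-t**3 - t**2 + 16*t + 16)) dt = 117/4.
On [-1, 4], w = -t**3 - t**2 + 21*t + 11 is on top; that piece has area ∫[-1,4] (-t**3 - t**2 + 16*t + 16) dt = 1375/12.
Total enclosed area = 117/4 + 1375/12 = 863/6.

863/6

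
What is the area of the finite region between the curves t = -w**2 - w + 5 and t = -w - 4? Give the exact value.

Both boundary curves give t as a function of w, so integrate with respect to w. Setting them equal: -w**2 + 9 = 0, i.e. -(w - 3)*(w + 3) = 0, so they meet at w = -3, 3.
For w in [-3, 3], t = -w**2 - w + 5 is on the right; area = ∫[-3,3] (-w**2 + 9) dw = 36.

36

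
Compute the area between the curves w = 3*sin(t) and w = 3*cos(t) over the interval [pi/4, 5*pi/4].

On [pi/4, 5*pi/4], (3*sin(t)) - (3*cos(t)) = 3*sin(t) - 3*cos(t) is ≥ 0 throughout, so the area is a single integral of |3*sin(t) - 3*cos(t)|.
∫[pi/4,5*pi/4] (3*sin(t) - 3*cos(t)) dt = 6*sqrt(2).

6*sqrt(2)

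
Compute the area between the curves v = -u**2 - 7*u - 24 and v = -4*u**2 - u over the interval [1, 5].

64

The difference (-u**2 - 7*u - 24) - (-4*u**2 - u) = 3*u**2 - 6*u - 24 changes sign at u = 4 inside [1, 5], so split the integral there.
∫[1,4] (3*u**2 - 6*u - 24) du = -54; the area of that piece is 54.
∫[4,5] (3*u**2 - 6*u - 24) du = 10.
Total area = 54 + 10 = 64.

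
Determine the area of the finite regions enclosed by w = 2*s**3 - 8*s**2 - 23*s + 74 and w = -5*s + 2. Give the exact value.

Set the curves equal: 2*s**3 - 8*s**2 - 23*s + 74 = -5*s + 2, so 2*s**3 - 8*s**2 - 18*s + 72 = 0, which factors as 2*(s - 4)*(s - 3)*(s + 3) = 0. The curves meet at s = -3, 3, 4.
On [-3, 3], w = 2*s**3 - 8*s**2 - 23*s + 74 is on top; that piece has area ∫[-3,3] (2*s**3 - 8*s**2 - 18*s + 72) ds = 288.
On [3, 4], w = -5*s + 2 is on top; that piece has area ∫[3,4] (-(2*s**3 - 8*s**2 - 18*s + 72)) ds = 13/6.
Total enclosed area = 288 + 13/6 = 1741/6.

1741/6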